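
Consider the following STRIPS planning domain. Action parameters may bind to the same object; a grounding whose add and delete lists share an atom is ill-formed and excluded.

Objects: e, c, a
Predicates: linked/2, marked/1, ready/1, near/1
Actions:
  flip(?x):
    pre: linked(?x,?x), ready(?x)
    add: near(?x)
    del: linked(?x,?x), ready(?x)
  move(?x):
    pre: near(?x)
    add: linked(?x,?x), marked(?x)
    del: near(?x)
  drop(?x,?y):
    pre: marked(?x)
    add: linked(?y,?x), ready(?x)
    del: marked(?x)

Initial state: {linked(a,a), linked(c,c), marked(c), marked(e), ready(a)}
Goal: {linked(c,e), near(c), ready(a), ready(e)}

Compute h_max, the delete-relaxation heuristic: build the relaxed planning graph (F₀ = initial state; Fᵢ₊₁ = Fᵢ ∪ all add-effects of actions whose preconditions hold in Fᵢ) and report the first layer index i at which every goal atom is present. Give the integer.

F0 = init (5 atoms)
F1 = F0 ∪ {linked(a,c), linked(a,e), linked(c,e), linked(e,c), linked(e,e), near(a), ready(c), ready(e)}  (13 atoms)
F2 = F1 ∪ {marked(a), near(c), near(e)}  (16 atoms)
goal ⊆ F2  ⇒  h_max = 2

2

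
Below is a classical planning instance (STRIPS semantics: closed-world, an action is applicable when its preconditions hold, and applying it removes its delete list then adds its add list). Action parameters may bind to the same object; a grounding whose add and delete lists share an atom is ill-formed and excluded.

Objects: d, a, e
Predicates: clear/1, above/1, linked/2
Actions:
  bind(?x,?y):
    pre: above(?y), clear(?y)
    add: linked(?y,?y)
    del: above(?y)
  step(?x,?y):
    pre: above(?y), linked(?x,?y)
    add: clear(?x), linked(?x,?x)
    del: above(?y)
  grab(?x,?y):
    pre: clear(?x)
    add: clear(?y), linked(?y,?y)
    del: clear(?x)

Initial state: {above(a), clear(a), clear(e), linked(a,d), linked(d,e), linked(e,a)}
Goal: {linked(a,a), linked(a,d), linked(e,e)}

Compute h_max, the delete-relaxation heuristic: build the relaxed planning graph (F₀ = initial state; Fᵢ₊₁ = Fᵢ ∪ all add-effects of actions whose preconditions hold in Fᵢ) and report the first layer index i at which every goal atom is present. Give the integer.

F0 = init (6 atoms)
F1 = F0 ∪ {clear(d), linked(a,a), linked(d,d), linked(e,e)}  (10 atoms)
goal ⊆ F1  ⇒  h_max = 1

1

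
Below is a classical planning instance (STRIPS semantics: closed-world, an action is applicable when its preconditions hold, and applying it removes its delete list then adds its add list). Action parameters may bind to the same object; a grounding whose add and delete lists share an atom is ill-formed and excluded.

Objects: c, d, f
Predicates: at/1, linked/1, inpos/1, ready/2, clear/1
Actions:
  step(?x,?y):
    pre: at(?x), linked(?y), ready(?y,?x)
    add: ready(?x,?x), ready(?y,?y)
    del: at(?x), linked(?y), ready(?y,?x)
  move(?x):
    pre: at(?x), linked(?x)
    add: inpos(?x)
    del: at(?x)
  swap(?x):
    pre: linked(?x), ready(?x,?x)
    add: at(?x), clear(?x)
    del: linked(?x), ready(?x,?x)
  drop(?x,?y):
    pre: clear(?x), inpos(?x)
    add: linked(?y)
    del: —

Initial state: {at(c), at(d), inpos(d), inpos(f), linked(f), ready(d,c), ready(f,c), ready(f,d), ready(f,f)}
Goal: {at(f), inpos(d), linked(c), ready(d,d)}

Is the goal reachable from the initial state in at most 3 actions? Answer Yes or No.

1. swap(f)  →  {at(c), at(d), at(f), clear(f), inpos(d), inpos(f), ready(d,c), ready(f,c), ready(f,d)}
2. drop(f,c)  →  {at(c), at(d), at(f), clear(f), inpos(d), inpos(f), linked(c), ready(d,c), ready(f,c), ready(f,d)}
3. drop(f,d)  →  {at(c), at(d), at(f), clear(f), inpos(d), inpos(f), linked(c), linked(d), ready(d,c), ready(f,c), ready(f,d)}
4. step(c,d)  →  {at(d), at(f), clear(f), inpos(d), inpos(f), linked(c), ready(c,c), ready(d,d), ready(f,c), ready(f,d)}
optimal plan length = 4; 4 > 3

No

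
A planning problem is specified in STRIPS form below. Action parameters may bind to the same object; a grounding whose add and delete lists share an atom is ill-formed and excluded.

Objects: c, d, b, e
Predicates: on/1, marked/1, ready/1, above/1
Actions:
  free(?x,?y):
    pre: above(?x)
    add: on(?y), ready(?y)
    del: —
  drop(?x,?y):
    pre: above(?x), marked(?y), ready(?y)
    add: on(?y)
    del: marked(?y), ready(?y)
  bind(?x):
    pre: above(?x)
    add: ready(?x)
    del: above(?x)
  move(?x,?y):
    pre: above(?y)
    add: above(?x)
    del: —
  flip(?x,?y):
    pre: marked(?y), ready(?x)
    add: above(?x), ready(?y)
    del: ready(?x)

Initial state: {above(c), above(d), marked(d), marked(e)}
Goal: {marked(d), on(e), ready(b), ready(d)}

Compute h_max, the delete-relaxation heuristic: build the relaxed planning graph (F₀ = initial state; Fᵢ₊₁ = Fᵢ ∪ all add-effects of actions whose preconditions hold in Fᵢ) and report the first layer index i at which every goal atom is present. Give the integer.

F0 = init (4 atoms)
F1 = F0 ∪ {above(b), above(e), on(b), on(c), on(d), on(e), ready(b), ready(c), ready(d), ready(e)}  (14 atoms)
goal ⊆ F1  ⇒  h_max = 1

1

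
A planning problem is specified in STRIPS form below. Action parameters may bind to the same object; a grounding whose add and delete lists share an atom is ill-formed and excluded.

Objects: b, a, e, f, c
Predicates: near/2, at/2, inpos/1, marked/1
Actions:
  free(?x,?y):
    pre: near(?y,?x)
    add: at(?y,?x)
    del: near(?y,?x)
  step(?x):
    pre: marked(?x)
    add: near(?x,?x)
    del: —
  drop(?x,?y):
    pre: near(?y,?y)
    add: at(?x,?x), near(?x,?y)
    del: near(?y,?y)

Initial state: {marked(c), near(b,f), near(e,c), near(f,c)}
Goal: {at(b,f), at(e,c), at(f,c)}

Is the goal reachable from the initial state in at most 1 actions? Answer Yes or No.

No

1. free(f,b)  →  {at(b,f), marked(c), near(e,c), near(f,c)}
2. free(c,e)  →  {at(b,f), at(e,c), marked(c), near(f,c)}
3. free(c,f)  →  {at(b,f), at(e,c), at(f,c), marked(c)}
optimal plan length = 3; 3 > 1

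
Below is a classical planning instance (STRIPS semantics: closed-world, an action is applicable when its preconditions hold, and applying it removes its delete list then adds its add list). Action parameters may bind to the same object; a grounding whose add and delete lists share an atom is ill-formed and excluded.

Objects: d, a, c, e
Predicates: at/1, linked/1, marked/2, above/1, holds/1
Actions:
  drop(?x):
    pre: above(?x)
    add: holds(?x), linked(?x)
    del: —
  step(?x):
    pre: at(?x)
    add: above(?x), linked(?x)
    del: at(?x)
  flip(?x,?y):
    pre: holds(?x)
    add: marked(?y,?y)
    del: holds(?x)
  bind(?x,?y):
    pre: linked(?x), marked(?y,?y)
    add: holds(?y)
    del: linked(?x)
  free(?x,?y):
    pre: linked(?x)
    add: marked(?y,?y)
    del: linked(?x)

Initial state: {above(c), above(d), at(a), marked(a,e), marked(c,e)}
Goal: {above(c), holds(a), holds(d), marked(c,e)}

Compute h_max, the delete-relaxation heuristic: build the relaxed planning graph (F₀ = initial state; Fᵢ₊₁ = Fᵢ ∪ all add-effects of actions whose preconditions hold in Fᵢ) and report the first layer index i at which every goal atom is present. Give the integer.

2

F0 = init (5 atoms)
F1 = F0 ∪ {above(a), holds(c), holds(d), linked(a), linked(c), linked(d)}  (11 atoms)
F2 = F1 ∪ {holds(a), marked(a,a), marked(c,c), marked(d,d), marked(e,e)}  (16 atoms)
goal ⊆ F2  ⇒  h_max = 2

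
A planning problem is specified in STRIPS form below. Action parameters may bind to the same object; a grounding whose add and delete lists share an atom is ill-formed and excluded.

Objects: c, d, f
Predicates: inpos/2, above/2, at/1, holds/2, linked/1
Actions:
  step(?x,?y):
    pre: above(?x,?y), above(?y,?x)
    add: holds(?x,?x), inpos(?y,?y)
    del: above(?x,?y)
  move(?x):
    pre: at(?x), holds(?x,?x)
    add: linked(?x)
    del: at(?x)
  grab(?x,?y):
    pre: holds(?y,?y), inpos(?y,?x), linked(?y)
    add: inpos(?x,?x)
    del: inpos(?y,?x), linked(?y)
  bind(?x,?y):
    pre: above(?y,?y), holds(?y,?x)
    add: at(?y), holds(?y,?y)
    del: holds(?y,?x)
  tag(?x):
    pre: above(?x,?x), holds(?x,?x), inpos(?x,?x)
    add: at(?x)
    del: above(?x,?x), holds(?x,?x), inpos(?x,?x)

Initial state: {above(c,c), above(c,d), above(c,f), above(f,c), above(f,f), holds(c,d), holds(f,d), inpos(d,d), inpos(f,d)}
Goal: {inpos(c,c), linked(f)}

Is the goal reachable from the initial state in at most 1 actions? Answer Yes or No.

1. step(c,c)  →  {above(c,d), above(c,f), above(f,c), above(f,f), holds(c,c), holds(c,d), holds(f,d), inpos(c,c), inpos(d,d), inpos(f,d)}
2. bind(d,f)  →  {above(c,d), above(c,f), above(f,c), above(f,f), at(f), holds(c,c), holds(c,d), holds(f,f), inpos(c,c), inpos(d,d), inpos(f,d)}
3. move(f)  →  {above(c,d), above(c,f), above(f,c), above(f,f), holds(c,c), holds(c,d), holds(f,f), inpos(c,c), inpos(d,d), inpos(f,d), linked(f)}
optimal plan length = 3; 3 > 1

No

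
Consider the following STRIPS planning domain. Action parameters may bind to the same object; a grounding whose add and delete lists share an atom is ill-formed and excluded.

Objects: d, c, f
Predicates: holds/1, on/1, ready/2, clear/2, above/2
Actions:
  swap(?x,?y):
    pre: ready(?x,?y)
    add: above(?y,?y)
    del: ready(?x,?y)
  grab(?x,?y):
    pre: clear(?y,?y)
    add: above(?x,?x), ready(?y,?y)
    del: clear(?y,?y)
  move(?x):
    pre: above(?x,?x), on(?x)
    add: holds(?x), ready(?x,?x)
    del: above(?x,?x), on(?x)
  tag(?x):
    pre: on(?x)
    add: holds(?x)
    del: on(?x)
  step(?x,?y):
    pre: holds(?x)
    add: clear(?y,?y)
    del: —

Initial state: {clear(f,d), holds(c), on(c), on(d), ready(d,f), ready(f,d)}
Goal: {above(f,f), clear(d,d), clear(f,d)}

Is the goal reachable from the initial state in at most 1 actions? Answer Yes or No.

No

1. swap(d,f)  →  {above(f,f), clear(f,d), holds(c), on(c), on(d), ready(f,d)}
2. step(c,d)  →  {above(f,f), clear(d,d), clear(f,d), holds(c), on(c), on(d), ready(f,d)}
optimal plan length = 2; 2 > 1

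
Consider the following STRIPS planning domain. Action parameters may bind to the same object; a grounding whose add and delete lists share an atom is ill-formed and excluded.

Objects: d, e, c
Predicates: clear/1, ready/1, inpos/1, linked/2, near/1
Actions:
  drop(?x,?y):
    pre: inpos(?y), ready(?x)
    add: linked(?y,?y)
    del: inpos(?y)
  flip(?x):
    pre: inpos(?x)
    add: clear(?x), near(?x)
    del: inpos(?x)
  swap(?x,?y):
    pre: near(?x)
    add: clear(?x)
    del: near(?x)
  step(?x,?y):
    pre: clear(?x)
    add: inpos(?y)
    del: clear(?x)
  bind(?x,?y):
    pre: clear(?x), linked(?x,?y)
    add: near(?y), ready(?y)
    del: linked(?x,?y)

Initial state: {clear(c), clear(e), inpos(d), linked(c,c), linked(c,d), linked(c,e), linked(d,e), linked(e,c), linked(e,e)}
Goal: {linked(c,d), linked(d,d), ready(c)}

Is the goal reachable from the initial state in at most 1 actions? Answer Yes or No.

No

1. bind(e,c)  →  {clear(c), clear(e), inpos(d), linked(c,c), linked(c,d), linked(c,e), linked(d,e), linked(e,e), near(c), ready(c)}
2. drop(c,d)  →  {clear(c), clear(e), linked(c,c), linked(c,d), linked(c,e), linked(d,d), linked(d,e), linked(e,e), near(c), ready(c)}
optimal plan length = 2; 2 > 1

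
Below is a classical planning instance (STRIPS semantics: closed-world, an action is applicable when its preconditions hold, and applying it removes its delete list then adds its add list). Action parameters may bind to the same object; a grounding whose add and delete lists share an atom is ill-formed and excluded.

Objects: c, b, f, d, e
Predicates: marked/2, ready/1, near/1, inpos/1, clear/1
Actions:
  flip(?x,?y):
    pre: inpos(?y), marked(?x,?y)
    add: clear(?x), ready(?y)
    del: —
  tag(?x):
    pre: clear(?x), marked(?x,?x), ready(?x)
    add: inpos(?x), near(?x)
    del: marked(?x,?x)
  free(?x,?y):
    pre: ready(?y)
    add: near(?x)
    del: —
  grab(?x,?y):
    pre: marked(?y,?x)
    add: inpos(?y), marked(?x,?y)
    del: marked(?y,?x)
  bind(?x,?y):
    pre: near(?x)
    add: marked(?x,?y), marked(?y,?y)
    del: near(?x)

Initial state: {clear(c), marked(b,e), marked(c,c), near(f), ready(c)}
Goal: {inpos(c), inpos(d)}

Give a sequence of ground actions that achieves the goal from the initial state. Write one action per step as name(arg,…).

1. tag(c)  →  {clear(c), inpos(c), marked(b,e), near(c), near(f), ready(c)}
2. free(d,c)  →  {clear(c), inpos(c), marked(b,e), near(c), near(d), near(f), ready(c)}
3. bind(d,c)  →  {clear(c), inpos(c), marked(b,e), marked(c,c), marked(d,c), near(c), near(f), ready(c)}
4. grab(c,d)  →  {clear(c), inpos(c), inpos(d), marked(b,e), marked(c,c), marked(c,d), near(c), near(f), ready(c)}

tag(c); free(d,c); bind(d,c); grab(c,d)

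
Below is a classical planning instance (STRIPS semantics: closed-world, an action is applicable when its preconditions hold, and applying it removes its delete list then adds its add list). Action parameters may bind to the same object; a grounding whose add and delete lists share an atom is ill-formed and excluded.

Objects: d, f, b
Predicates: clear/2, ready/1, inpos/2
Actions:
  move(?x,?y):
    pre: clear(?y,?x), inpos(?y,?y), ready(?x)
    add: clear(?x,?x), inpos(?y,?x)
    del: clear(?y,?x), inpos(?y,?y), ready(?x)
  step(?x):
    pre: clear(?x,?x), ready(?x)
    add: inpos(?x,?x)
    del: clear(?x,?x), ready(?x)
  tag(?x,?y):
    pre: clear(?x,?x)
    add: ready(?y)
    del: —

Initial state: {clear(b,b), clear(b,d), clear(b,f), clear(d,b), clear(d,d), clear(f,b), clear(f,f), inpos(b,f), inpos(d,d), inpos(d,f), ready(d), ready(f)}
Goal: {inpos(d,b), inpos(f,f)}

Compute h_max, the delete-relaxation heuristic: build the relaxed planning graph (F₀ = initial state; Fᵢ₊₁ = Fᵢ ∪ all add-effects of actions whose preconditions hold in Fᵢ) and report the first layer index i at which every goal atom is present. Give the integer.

F0 = init (12 atoms)
F1 = F0 ∪ {inpos(f,f), ready(b)}  (14 atoms)
F2 = F1 ∪ {inpos(b,b), inpos(d,b), inpos(f,b)}  (17 atoms)
goal ⊆ F2  ⇒  h_max = 2

2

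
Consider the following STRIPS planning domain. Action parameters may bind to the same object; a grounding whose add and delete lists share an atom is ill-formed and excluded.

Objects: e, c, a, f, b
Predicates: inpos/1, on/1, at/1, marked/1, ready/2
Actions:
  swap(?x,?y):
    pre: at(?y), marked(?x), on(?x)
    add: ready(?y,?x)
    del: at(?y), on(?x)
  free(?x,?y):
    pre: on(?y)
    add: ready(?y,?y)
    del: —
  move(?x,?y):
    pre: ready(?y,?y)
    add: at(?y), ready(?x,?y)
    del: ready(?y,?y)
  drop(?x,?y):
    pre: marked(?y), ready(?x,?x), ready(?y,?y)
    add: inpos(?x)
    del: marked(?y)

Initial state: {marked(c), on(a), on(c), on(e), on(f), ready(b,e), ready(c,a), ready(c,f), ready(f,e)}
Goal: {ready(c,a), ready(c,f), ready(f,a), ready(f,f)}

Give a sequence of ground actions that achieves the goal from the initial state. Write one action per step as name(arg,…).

1. free(e,a)  →  {marked(c), on(a), on(c), on(e), on(f), ready(a,a), ready(b,e), ready(c,a), ready(c,f), ready(f,e)}
2. free(e,f)  →  {marked(c), on(a), on(c), on(e), on(f), ready(a,a), ready(b,e), ready(c,a), ready(c,f), ready(f,e), ready(f,f)}
3. move(f,a)  →  {at(a), marked(c), on(a), on(c), on(e), on(f), ready(b,e), ready(c,a), ready(c,f), ready(f,a), ready(f,e), ready(f,f)}

free(e,a); free(e,f); move(f,a)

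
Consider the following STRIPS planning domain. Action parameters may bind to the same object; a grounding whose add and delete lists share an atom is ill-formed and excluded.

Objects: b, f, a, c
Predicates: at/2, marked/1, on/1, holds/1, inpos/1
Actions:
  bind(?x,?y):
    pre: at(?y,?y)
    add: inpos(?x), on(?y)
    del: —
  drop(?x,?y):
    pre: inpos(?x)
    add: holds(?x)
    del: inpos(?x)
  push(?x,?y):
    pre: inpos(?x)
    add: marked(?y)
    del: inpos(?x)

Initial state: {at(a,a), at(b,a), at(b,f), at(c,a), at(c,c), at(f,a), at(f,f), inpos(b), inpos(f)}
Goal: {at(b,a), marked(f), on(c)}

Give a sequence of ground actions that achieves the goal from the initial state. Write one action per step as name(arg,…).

1. bind(b,c)  →  {at(a,a), at(b,a), at(b,f), at(c,a), at(c,c), at(f,a), at(f,f), inpos(b), inpos(f), on(c)}
2. push(b,f)  →  {at(a,a), at(b,a), at(b,f), at(c,a), at(c,c), at(f,a), at(f,f), inpos(f), marked(f), on(c)}

bind(b,c); push(b,f)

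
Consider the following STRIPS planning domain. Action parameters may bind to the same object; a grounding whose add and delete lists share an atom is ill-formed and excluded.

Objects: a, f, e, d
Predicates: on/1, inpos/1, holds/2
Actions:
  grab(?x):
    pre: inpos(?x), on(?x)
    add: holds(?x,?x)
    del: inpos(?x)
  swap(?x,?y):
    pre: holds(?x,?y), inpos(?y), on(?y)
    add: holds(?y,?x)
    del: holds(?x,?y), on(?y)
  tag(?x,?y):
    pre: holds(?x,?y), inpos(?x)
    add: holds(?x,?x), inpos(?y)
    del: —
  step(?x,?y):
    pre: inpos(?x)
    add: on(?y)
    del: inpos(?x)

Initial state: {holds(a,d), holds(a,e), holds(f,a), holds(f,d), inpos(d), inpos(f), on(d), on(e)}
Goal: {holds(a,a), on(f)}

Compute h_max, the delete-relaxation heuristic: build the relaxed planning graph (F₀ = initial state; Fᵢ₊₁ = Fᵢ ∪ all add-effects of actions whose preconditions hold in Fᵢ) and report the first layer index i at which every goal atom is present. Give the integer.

F0 = init (8 atoms)
F1 = F0 ∪ {holds(d,a), holds(d,d), holds(d,f), holds(f,f), inpos(a), on(a), on(f)}  (15 atoms)
F2 = F1 ∪ {holds(a,a), holds(a,f), inpos(e)}  (18 atoms)
goal ⊆ F2  ⇒  h_max = 2

2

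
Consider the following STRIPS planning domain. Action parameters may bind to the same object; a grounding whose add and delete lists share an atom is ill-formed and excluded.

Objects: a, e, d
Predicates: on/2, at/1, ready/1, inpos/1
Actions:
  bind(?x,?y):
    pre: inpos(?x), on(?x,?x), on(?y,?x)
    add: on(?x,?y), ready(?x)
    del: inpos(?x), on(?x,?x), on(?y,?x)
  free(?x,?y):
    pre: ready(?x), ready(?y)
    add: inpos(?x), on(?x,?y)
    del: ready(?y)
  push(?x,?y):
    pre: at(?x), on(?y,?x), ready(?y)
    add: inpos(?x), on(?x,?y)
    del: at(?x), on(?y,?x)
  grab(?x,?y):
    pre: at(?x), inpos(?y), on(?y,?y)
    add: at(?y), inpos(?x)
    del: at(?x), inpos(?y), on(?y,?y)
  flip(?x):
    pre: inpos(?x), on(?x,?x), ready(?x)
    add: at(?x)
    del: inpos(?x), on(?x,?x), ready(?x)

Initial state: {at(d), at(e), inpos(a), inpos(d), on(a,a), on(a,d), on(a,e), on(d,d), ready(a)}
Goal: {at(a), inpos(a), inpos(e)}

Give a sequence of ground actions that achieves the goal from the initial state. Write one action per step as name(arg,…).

grab(e,a); free(a,a)

1. grab(e,a)  →  {at(a), at(d), inpos(d), inpos(e), on(a,d), on(a,e), on(d,d), ready(a)}
2. free(a,a)  →  {at(a), at(d), inpos(a), inpos(d), inpos(e), on(a,a), on(a,d), on(a,e), on(d,d)}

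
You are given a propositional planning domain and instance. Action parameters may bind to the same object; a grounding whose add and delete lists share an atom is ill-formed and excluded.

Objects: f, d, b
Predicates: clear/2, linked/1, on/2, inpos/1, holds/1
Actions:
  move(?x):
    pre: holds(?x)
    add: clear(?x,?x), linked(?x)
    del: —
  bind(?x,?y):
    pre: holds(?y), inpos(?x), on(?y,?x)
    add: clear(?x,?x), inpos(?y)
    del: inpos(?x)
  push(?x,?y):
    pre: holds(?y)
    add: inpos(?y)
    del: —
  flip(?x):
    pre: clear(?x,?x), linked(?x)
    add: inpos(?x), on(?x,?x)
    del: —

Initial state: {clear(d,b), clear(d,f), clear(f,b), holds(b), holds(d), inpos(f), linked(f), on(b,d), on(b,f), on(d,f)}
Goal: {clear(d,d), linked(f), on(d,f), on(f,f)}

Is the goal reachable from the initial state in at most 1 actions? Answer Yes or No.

1. move(d)  →  {clear(d,b), clear(d,d), clear(d,f), clear(f,b), holds(b), holds(d), inpos(f), linked(d), linked(f), on(b,d), on(b,f), on(d,f)}
2. bind(f,d)  →  {clear(d,b), clear(d,d), clear(d,f), clear(f,b), clear(f,f), holds(b), holds(d), inpos(d), linked(d), linked(f), on(b,d), on(b,f), on(d,f)}
3. flip(f)  →  {clear(d,b), clear(d,d), clear(d,f), clear(f,b), clear(f,f), holds(b), holds(d), inpos(d), inpos(f), linked(d), linked(f), on(b,d), on(b,f), on(d,f), on(f,f)}
optimal plan length = 3; 3 > 1

No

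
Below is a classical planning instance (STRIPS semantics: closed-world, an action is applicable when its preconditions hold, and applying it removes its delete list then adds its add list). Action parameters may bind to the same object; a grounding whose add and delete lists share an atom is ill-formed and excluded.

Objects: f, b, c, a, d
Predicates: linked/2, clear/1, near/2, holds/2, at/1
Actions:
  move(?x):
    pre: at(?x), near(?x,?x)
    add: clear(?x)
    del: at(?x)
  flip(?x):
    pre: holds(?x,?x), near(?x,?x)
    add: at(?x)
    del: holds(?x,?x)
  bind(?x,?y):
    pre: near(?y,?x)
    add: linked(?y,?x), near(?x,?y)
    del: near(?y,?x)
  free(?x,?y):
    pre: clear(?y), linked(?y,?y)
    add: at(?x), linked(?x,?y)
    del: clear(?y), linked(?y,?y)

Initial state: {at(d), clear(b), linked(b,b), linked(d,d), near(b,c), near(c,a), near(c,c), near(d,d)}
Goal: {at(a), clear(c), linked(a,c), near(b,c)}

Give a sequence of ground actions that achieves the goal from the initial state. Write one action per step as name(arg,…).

1. move(d)  →  {clear(b), clear(d), linked(b,b), linked(d,d), near(b,c), near(c,a), near(c,c), near(d,d)}
2. bind(a,c)  →  {clear(b), clear(d), linked(b,b), linked(c,a), linked(d,d), near(a,c), near(b,c), near(c,c), near(d,d)}
3. bind(c,a)  →  {clear(b), clear(d), linked(a,c), linked(b,b), linked(c,a), linked(d,d), near(b,c), near(c,a), near(c,c), near(d,d)}
4. free(c,b)  →  {at(c), clear(d), linked(a,c), linked(c,a), linked(c,b), linked(d,d), near(b,c), near(c,a), near(c,c), near(d,d)}
5. move(c)  →  {clear(c), clear(d), linked(a,c), linked(c,a), linked(c,b), linked(d,d), near(b,c), near(c,a), near(c,c), near(d,d)}
6. free(a,d)  →  {at(a), clear(c), linked(a,c), linked(a,d), linked(c,a), linked(c,b), near(b,c), near(c,a), near(c,c), near(d,d)}

move(d); bind(a,c); bind(c,a); free(c,b); move(c); free(a,d)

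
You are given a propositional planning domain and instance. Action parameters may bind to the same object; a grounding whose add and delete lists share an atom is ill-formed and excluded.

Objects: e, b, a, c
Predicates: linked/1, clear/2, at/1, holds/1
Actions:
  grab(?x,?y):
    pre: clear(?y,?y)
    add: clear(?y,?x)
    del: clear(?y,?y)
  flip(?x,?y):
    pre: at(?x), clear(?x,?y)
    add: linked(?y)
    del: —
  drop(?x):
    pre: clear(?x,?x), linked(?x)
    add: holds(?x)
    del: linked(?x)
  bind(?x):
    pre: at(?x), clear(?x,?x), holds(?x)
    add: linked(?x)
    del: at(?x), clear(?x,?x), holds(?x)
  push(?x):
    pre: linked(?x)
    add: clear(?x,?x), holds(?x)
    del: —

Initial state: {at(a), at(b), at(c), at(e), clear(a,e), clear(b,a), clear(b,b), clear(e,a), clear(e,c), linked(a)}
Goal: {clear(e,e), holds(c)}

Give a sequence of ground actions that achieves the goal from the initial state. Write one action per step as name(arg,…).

1. flip(e,c)  →  {at(a), at(b), at(c), at(e), clear(a,e), clear(b,a), clear(b,b), clear(e,a), clear(e,c), linked(a), linked(c)}
2. flip(a,e)  →  {at(a), at(b), at(c), at(e), clear(a,e), clear(b,a), clear(b,b), clear(e,a), clear(e,c), linked(a), linked(c), linked(e)}
3. push(e)  →  {at(a), at(b), at(c), at(e), clear(a,e), clear(b,a), clear(b,b), clear(e,a), clear(e,c), clear(e,e), holds(e), linked(a), linked(c), linked(e)}
4. push(c)  →  {at(a), at(b), at(c), at(e), clear(a,e), clear(b,a), clear(b,b), clear(c,c), clear(e,a), clear(e,c), clear(e,e), holds(c), holds(e), linked(a), linked(c), linked(e)}

flip(e,c); flip(a,e); push(e); push(c)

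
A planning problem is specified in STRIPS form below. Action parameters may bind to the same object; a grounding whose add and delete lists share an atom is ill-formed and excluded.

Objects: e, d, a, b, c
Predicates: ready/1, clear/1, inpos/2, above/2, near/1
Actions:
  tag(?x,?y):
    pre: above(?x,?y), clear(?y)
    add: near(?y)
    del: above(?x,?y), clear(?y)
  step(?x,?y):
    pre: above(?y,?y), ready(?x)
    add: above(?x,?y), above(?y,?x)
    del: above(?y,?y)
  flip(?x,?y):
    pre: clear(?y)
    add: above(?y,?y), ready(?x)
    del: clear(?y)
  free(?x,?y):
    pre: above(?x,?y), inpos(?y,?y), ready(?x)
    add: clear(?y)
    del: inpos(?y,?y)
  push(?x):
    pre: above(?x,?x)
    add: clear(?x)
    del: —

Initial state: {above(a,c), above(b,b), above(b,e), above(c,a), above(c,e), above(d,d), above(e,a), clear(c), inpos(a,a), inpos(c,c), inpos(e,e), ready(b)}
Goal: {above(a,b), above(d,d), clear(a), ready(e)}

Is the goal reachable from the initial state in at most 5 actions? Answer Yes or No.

1. flip(e,c)  →  {above(a,c), above(b,b), above(b,e), above(c,a), above(c,c), above(c,e), above(d,d), above(e,a), inpos(a,a), inpos(c,c), inpos(e,e), ready(b), ready(e)}
2. free(e,a)  →  {above(a,c), above(b,b), above(b,e), above(c,a), above(c,c), above(c,e), above(d,d), above(e,a), clear(a), inpos(c,c), inpos(e,e), ready(b), ready(e)}
3. flip(e,a)  →  {above(a,a), above(a,c), above(b,b), above(b,e), above(c,a), above(c,c), above(c,e), above(d,d), above(e,a), inpos(c,c), inpos(e,e), ready(b), ready(e)}
4. push(a)  →  {above(a,a), above(a,c), above(b,b), above(b,e), above(c,a), above(c,c), above(c,e), above(d,d), above(e,a), clear(a), inpos(c,c), inpos(e,e), ready(b), ready(e)}
5. step(b,a)  →  {above(a,b), above(a,c), above(b,a), above(b,b), above(b,e), above(c,a), above(c,c), above(c,e), above(d,d), above(e,a), clear(a), inpos(c,c), inpos(e,e), ready(b), ready(e)}
optimal plan length = 5; 5 ≤ 5

Yes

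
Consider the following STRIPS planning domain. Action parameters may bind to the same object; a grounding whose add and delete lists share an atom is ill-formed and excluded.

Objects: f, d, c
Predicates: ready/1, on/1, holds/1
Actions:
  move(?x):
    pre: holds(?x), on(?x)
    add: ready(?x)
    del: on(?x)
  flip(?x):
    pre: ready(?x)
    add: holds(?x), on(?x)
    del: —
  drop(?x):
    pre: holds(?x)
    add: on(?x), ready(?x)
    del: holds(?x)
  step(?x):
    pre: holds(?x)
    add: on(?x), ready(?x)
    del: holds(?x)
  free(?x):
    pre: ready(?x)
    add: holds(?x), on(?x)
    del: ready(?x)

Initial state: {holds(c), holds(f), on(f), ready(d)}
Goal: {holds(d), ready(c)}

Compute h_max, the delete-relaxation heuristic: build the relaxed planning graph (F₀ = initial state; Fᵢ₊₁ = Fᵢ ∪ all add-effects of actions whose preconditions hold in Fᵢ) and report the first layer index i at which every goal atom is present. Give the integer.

1

F0 = init (4 atoms)
F1 = F0 ∪ {holds(d), on(c), on(d), ready(c), ready(f)}  (9 atoms)
goal ⊆ F1  ⇒  h_max = 1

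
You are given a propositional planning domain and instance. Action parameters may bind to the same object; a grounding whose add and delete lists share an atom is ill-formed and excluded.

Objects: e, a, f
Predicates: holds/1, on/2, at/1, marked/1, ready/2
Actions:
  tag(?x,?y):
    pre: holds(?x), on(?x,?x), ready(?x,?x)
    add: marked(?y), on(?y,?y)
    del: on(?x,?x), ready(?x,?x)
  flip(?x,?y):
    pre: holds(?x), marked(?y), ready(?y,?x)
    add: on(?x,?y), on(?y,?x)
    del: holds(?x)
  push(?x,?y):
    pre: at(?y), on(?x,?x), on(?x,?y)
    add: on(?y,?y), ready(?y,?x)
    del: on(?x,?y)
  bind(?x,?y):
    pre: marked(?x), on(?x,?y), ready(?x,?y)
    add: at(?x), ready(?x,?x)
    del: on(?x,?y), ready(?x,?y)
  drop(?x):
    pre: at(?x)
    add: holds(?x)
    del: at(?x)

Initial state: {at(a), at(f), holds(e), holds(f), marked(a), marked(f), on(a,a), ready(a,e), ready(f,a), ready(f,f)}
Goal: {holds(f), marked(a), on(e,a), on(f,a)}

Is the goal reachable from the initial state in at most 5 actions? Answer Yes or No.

1. flip(e,a)  →  {at(a), at(f), holds(f), marked(a), marked(f), on(a,a), on(a,e), on(e,a), ready(a,e), ready(f,a), ready(f,f)}
2. drop(a)  →  {at(f), holds(a), holds(f), marked(a), marked(f), on(a,a), on(a,e), on(e,a), ready(a,e), ready(f,a), ready(f,f)}
3. flip(a,f)  →  {at(f), holds(f), marked(a), marked(f), on(a,a), on(a,e), on(a,f), on(e,a), on(f,a), ready(a,e), ready(f,a), ready(f,f)}
optimal plan length = 3; 3 ≤ 5

Yes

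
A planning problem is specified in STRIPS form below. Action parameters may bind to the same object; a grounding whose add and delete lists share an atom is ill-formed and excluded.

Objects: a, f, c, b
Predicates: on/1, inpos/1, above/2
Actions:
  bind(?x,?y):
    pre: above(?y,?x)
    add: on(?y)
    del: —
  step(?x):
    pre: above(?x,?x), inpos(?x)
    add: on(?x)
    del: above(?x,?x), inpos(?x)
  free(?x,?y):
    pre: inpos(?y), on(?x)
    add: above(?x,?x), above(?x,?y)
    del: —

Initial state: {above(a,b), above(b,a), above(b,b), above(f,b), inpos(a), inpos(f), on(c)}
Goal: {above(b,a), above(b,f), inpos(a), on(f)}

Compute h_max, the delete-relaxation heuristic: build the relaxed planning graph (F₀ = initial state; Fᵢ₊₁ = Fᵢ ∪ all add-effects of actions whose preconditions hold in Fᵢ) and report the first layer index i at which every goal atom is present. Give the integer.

F0 = init (7 atoms)
F1 = F0 ∪ {above(c,a), above(c,c), above(c,f), on(a), on(b), on(f)}  (13 atoms)
F2 = F1 ∪ {above(a,a), above(a,f), above(b,f), above(f,a), above(f,f)}  (18 atoms)
goal ⊆ F2  ⇒  h_max = 2

2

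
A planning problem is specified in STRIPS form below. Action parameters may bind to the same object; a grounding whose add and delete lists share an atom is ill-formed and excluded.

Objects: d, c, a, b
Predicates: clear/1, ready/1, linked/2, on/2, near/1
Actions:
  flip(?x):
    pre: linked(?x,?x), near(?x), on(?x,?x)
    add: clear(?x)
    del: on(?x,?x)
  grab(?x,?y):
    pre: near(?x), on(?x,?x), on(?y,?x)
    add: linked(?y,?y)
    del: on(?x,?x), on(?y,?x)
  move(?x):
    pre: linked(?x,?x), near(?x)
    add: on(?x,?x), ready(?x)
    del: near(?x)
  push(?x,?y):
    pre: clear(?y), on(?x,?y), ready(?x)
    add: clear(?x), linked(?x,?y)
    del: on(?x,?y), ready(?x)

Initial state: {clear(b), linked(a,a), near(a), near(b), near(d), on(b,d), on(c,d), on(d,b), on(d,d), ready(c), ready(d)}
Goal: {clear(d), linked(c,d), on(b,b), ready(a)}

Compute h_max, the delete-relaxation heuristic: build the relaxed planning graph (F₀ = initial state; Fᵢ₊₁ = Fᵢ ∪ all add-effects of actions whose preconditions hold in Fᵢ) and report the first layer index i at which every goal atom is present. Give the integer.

2

F0 = init (11 atoms)
F1 = F0 ∪ {clear(d), linked(b,b), linked(c,c), linked(d,b), linked(d,d), on(a,a), ready(a)}  (18 atoms)
F2 = F1 ∪ {clear(a), clear(c), linked(c,d), on(b,b), ready(b)}  (23 atoms)
goal ⊆ F2  ⇒  h_max = 2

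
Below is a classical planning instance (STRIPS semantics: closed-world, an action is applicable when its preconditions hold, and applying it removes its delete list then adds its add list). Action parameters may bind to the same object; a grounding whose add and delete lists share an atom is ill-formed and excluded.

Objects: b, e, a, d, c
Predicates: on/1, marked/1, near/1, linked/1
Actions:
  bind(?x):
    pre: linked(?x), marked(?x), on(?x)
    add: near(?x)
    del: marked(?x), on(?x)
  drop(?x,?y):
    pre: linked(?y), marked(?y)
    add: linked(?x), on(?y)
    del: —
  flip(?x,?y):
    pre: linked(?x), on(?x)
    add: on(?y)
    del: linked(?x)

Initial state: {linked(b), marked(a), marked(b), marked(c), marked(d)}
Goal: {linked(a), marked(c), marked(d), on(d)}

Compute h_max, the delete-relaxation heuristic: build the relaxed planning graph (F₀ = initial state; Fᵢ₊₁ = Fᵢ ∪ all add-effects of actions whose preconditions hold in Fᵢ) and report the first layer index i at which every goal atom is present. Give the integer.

2

F0 = init (5 atoms)
F1 = F0 ∪ {linked(a), linked(c), linked(d), linked(e), on(b)}  (10 atoms)
F2 = F1 ∪ {near(b), on(a), on(c), on(d), on(e)}  (15 atoms)
goal ⊆ F2  ⇒  h_max = 2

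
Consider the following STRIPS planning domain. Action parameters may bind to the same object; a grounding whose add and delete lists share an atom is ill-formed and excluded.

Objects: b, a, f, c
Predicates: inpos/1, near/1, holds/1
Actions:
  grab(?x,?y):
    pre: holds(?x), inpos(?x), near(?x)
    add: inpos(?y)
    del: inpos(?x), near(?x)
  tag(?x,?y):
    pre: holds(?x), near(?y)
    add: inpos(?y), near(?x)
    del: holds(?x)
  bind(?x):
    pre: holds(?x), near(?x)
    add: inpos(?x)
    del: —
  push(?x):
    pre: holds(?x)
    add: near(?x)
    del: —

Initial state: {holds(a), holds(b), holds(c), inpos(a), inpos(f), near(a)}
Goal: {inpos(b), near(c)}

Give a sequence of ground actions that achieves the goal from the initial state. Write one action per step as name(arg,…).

grab(a,b); push(c)

1. grab(a,b)  →  {holds(a), holds(b), holds(c), inpos(b), inpos(f)}
2. push(c)  →  {holds(a), holds(b), holds(c), inpos(b), inpos(f), near(c)}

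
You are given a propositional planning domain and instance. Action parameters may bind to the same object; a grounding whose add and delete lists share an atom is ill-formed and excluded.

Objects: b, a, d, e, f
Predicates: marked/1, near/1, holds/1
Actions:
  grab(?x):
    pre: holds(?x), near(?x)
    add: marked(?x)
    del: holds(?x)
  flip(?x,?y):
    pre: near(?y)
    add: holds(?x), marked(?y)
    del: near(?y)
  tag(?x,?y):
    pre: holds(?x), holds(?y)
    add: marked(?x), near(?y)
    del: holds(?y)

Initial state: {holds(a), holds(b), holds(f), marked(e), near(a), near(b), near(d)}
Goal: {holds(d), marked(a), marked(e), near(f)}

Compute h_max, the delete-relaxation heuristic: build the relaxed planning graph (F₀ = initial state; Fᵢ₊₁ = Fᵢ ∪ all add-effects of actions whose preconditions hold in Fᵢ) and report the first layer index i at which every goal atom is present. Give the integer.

F0 = init (7 atoms)
F1 = F0 ∪ {holds(d), holds(e), marked(a), marked(b), marked(d), marked(f), near(f)}  (14 atoms)
goal ⊆ F1  ⇒  h_max = 1

1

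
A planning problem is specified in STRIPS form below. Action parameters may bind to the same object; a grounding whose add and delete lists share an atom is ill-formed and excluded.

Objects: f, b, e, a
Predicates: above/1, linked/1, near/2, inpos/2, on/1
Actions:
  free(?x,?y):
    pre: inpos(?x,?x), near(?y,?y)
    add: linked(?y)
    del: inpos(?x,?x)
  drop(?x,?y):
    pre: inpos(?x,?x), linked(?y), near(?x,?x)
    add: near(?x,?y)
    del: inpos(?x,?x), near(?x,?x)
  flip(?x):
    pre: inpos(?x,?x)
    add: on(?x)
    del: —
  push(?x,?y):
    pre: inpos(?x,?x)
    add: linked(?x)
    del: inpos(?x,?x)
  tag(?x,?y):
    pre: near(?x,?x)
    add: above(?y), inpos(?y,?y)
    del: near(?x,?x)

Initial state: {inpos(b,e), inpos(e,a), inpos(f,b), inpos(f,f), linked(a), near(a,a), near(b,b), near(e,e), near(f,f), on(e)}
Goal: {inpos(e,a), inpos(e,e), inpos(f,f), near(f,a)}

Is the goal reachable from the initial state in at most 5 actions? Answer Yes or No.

Yes

1. drop(f,a)  →  {inpos(b,e), inpos(e,a), inpos(f,b), linked(a), near(a,a), near(b,b), near(e,e), near(f,a), on(e)}
2. tag(b,f)  →  {above(f), inpos(b,e), inpos(e,a), inpos(f,b), inpos(f,f), linked(a), near(a,a), near(e,e), near(f,a), on(e)}
3. tag(e,e)  →  {above(e), above(f), inpos(b,e), inpos(e,a), inpos(e,e), inpos(f,b), inpos(f,f), linked(a), near(a,a), near(f,a), on(e)}
optimal plan length = 3; 3 ≤ 5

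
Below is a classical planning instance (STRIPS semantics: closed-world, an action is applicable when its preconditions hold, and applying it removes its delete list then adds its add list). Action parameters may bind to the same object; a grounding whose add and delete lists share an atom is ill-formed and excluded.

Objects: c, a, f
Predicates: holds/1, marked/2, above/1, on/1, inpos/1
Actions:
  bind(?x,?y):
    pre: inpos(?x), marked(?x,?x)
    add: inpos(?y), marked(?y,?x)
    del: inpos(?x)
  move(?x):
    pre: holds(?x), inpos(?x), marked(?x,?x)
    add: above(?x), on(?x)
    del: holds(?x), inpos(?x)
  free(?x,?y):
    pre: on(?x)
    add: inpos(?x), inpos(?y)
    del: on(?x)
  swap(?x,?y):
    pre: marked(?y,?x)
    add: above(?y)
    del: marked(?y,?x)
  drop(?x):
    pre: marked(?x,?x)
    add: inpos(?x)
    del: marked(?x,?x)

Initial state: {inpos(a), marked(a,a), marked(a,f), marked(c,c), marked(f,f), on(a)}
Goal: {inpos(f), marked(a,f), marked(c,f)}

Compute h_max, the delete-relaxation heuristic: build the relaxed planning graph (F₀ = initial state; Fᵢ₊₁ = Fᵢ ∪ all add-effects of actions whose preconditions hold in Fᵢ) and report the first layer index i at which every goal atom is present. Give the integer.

F0 = init (6 atoms)
F1 = F0 ∪ {above(a), above(c), above(f), inpos(c), inpos(f), marked(c,a), marked(f,a)}  (13 atoms)
F2 = F1 ∪ {marked(a,c), marked(c,f), marked(f,c)}  (16 atoms)
goal ⊆ F2  ⇒  h_max = 2

2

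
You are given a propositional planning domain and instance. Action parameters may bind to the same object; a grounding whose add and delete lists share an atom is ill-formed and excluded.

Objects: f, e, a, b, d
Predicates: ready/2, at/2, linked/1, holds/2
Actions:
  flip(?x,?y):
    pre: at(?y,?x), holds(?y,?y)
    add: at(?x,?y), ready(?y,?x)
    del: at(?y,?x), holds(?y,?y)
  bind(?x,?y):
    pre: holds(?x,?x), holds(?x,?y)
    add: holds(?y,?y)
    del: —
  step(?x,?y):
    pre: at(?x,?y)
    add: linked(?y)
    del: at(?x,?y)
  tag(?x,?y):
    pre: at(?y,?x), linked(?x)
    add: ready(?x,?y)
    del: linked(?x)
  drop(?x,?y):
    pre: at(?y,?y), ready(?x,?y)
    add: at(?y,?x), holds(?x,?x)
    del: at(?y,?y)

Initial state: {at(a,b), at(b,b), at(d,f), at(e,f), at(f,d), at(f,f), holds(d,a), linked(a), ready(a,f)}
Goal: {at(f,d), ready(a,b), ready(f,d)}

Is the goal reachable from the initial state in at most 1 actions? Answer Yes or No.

1. step(e,f)  →  {at(a,b), at(b,b), at(d,f), at(f,d), at(f,f), holds(d,a), linked(a), linked(f), ready(a,f)}
2. tag(f,d)  →  {at(a,b), at(b,b), at(d,f), at(f,d), at(f,f), holds(d,a), linked(a), ready(a,f), ready(f,d)}
3. drop(a,f)  →  {at(a,b), at(b,b), at(d,f), at(f,a), at(f,d), holds(a,a), holds(d,a), linked(a), ready(a,f), ready(f,d)}
4. flip(b,a)  →  {at(b,a), at(b,b), at(d,f), at(f,a), at(f,d), holds(d,a), linked(a), ready(a,b), ready(a,f), ready(f,d)}
optimal plan length = 4; 4 > 1

No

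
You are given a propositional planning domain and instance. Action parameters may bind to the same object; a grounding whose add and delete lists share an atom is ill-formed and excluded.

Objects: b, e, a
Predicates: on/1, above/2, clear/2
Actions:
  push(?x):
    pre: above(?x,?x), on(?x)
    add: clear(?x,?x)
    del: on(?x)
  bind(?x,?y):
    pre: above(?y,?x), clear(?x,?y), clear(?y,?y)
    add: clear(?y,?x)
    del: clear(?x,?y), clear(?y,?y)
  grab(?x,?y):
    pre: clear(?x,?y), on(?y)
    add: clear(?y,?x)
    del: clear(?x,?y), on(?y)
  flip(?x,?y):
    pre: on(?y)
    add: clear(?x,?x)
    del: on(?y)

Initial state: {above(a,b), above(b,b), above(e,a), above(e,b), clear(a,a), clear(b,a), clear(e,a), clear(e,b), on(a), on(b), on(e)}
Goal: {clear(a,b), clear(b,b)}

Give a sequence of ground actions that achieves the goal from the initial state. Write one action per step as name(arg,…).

push(b); bind(b,a)

1. push(b)  →  {above(a,b), above(b,b), above(e,a), above(e,b), clear(a,a), clear(b,a), clear(b,b), clear(e,a), clear(e,b), on(a), on(e)}
2. bind(b,a)  →  {above(a,b), above(b,b), above(e,a), above(e,b), clear(a,b), clear(b,b), clear(e,a), clear(e,b), on(a), on(e)}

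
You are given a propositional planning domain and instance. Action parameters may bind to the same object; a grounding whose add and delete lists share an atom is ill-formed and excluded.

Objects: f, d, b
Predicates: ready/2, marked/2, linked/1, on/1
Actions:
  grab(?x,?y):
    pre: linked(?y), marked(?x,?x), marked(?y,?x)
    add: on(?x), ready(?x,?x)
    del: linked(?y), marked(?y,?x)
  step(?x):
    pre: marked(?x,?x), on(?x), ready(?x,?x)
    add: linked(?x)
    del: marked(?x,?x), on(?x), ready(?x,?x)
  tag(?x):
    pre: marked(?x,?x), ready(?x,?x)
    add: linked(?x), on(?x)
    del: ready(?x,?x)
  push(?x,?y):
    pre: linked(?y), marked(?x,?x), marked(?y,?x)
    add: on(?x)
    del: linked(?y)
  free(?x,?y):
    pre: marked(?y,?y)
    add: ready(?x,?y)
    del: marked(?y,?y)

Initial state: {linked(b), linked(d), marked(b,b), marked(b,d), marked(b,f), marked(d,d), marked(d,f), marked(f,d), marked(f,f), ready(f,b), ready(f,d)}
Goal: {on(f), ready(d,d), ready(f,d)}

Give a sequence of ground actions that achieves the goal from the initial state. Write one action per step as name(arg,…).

1. grab(f,d)  →  {linked(b), marked(b,b), marked(b,d), marked(b,f), marked(d,d), marked(f,d), marked(f,f), on(f), ready(f,b), ready(f,d), ready(f,f)}
2. grab(d,b)  →  {marked(b,b), marked(b,f), marked(d,d), marked(f,d), marked(f,f), on(d), on(f), ready(d,d), ready(f,b), ready(f,d), ready(f,f)}

grab(f,d); grab(d,b)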